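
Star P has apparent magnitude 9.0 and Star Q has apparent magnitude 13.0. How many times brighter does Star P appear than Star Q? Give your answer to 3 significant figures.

39.8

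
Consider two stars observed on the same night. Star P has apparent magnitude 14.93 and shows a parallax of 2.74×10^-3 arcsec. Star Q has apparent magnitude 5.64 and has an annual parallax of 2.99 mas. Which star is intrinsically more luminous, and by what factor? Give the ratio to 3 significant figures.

Star P: d = 1/p = 1/2.74×10^-3″ = 365.0 pc
Star P: M = m − 5 log₁₀ d + 5 = 14.93 − 5·2.5622 + 5 = 7.119
Star Q: p = 2.99 mas = 2.99×10^-3″ → d = 1/p = 334.4 pc
Star Q: M = m − 5 log₁₀ d + 5 = 5.64 − 5·2.5243 + 5 = -1.982
ΔM = M_P − M_Q = 7.119 − (-1.982) = 9.100; smaller M is more luminous → Star Q.
L ratio = 10^(0.4 |ΔM|) = 10^3.640 = 4367

Star Q is more luminous, by a factor of 4370.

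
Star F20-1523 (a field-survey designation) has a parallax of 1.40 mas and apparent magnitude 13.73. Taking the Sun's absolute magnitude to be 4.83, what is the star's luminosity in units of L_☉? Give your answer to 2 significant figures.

d = 1/p = 1000/1.40 mas = 714.3 pc
M = m − 5 log₁₀ d + 5 = 13.73 − 5·2.8539 + 5 = 4.461
M − M_☉ = 4.461 − 4.83 = -0.369
L/L_☉ = 10^(−0.4 × -0.369) = 1.405

L/L_☉ ≈ 1.4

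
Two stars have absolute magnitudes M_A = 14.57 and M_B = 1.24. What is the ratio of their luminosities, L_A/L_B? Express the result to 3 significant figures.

ΔM = M_A − M_B = 13.33
L_A/L_B = 10^(−0.4 ΔM) = 10^-5.332 = 4.656×10^-6

L_A/L_B ≈ 4.66×10^-6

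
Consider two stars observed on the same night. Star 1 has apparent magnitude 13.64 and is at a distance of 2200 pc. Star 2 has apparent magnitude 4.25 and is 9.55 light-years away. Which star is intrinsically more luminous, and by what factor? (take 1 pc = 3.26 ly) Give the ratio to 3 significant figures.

Star 1: M = m − 5 log₁₀ d + 5 = 13.64 − 5·3.3424 + 5 = 1.928
Star 2: d = 9.55 ly / 3.26 = 2.929 pc
Star 2: M = m − 5 log₁₀ d + 5 = 4.25 − 5·0.4668 + 5 = 6.916
ΔM = M_1 − M_2 = 1.928 − (6.916) = -4.988; smaller M is more luminous → Star 1.
L ratio = 10^(0.4 |ΔM|) = 10^1.995 = 98.92

Star 1 is more luminous, by a factor of 98.9.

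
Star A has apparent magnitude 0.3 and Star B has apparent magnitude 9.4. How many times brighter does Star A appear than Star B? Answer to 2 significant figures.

Magnitude difference = -9.1
Flux ratio = 10^(−0.4 Δm) = 10^(−0.4 × -9.1) = 10^3.640 = 4365

4400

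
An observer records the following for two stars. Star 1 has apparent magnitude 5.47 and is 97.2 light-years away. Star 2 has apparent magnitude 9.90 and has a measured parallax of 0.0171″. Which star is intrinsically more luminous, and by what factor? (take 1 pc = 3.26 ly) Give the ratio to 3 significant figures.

Star 1: d = 97.2 ly / 3.26 = 29.82 pc
Star 1: M = m − 5 log₁₀ d + 5 = 5.47 − 5·1.4744 + 5 = 3.098
Star 2: d = 1/p = 1/0.0171″ = 58.48 pc
Star 2: M = m − 5 log₁₀ d + 5 = 9.90 − 5·1.7670 + 5 = 6.065
ΔM = M_1 − M_2 = 3.098 − (6.065) = -2.967; smaller M is more luminous → Star 1.
L ratio = 10^(0.4 |ΔM|) = 10^1.187 = 15.38

Star 1 is more luminous, by a factor of 15.4.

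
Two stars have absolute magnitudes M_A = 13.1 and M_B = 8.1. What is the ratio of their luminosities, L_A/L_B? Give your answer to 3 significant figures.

ΔM = M_A − M_B = 5.0
L_A/L_B = 10^(−0.4 ΔM) = 10^-2.000 = 0.01000

L_A/L_B ≈ 0.0100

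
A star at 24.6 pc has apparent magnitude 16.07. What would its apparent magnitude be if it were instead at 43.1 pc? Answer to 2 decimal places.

m ≈ 17.29

Flux ∝ 1/d², so Δm = 5 log₁₀(d₂/d₁) = 5 log₁₀(43.1/24.6) = 1.218
m₂ = m₁ + Δm = 16.07 + (1.218) = 17.288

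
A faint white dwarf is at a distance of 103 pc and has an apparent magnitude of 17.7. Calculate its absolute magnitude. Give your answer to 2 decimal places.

M ≈ 12.64

5 log₁₀(d/10 pc) = 5 log₁₀(103.0) − 5 = 5.064
M = m − 5 log₁₀(d/10) = 17.7 − 5.064 = 12.636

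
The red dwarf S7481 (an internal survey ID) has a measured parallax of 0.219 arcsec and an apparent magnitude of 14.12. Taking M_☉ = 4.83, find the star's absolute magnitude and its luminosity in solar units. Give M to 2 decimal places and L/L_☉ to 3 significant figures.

d = 1/p = 1/0.219″ = 4.566 pc
M = m − 5 log₁₀ d + 5 = 14.12 − 5·0.6596 + 5 = 15.822
M − M_☉ = 15.822 − 4.83 = 10.992
L/L_☉ = 10^(−0.4 × 10.992) = 4.010×10^-5

M ≈ 15.82; L/L_☉ ≈ 4.01×10^-5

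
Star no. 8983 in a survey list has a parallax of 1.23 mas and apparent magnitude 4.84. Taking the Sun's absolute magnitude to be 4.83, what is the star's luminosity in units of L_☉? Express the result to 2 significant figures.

L/L_☉ ≈ 6500

d = 1/p = 1000/1.23 mas = 813.0 pc
M = m − 5 log₁₀ d + 5 = 4.84 − 5·2.9101 + 5 = -4.710
M − M_☉ = -4.710 − 4.83 = -9.540
L/L_☉ = 10^(−0.4 × -9.540) = 6549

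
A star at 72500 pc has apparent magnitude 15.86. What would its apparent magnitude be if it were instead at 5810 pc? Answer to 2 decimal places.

Flux ∝ 1/d², so Δm = 5 log₁₀(d₂/d₁) = 5 log₁₀(5810/72500) = -5.481
m₂ = m₁ + Δm = 15.86 + (-5.481) = 10.379

m ≈ 10.38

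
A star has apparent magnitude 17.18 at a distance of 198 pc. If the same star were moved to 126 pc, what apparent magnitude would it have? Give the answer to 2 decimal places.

Flux ∝ 1/d², so Δm = 5 log₁₀(d₂/d₁) = 5 log₁₀(126/198) = -0.981
m₂ = m₁ + Δm = 17.18 + (-0.981) = 16.199

m ≈ 16.20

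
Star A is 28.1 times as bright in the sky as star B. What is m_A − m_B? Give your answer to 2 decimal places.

Pogson: Δm = −2.5 log₁₀(ratio) = −2.5 log₁₀(28.1) = −2.5 × 1.4487 = -3.622
Star A is brighter, so it has the smaller magnitude: the difference is negative.

m_A − m_B ≈ -3.62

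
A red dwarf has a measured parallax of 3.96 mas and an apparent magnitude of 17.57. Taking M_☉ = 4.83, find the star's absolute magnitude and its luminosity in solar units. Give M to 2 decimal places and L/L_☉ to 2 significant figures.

M ≈ 10.56; L/L_☉ ≈ 5.1×10^-3

d = 1/p = 1000/3.96 mas = 252.5 pc
M = m − 5 log₁₀ d + 5 = 17.57 − 5·2.4023 + 5 = 10.558
M − M_☉ = 10.558 − 4.83 = 5.728
L/L_☉ = 10^(−0.4 × 5.728) = 5.112×10^-3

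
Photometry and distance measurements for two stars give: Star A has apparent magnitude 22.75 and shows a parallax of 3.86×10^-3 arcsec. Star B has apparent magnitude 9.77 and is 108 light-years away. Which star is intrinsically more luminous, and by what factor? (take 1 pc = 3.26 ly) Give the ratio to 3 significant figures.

Star B is more luminous, by a factor of 2540.

Star A: d = 1/p = 1/3.86×10^-3″ = 259.1 pc
Star A: M = m − 5 log₁₀ d + 5 = 22.75 − 5·2.4134 + 5 = 15.683
Star B: d = 108 ly / 3.26 = 33.13 pc
Star B: M = m − 5 log₁₀ d + 5 = 9.77 − 5·1.5202 + 5 = 7.169
ΔM = M_A − M_B = 15.683 − (7.169) = 8.514; smaller M is more luminous → Star B.
L ratio = 10^(0.4 |ΔM|) = 10^3.406 = 2544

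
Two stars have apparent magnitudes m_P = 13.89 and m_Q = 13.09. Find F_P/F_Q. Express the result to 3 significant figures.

Magnitude difference = 0.80
Flux ratio = 10^(−0.4 Δm) = 10^(−0.4 × 0.80) = 10^-0.320 = 0.4786

F_P/F_Q ≈ 0.479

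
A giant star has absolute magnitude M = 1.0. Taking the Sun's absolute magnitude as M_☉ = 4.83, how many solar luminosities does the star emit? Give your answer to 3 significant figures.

M − M_☉ = 1.0 − 4.83 = -3.830
L/L_☉ = 10^(−0.4 (M − M_☉)) = 10^1.532 = 34.04

L/L_☉ ≈ 34.0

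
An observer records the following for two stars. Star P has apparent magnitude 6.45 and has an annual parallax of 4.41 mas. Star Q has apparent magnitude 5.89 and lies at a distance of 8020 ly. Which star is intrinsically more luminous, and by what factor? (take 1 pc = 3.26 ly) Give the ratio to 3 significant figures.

Star Q is more luminous, by a factor of 197.

Star P: p = 4.41 mas = 4.41×10^-3″ → d = 1/p = 226.8 pc
Star P: M = m − 5 log₁₀ d + 5 = 6.45 − 5·2.3556 + 5 = -0.328
Star Q: d = 8020 ly / 3.26 = 2460 pc
Star Q: M = m − 5 log₁₀ d + 5 = 5.89 − 5·3.3910 + 5 = -6.065
ΔM = M_P − M_Q = -0.328 − (-6.065) = 5.737; smaller M is more luminous → Star Q.
L ratio = 10^(0.4 |ΔM|) = 10^2.295 = 197.1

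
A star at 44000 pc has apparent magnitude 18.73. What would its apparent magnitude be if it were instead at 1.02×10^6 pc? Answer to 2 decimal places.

m ≈ 25.56

Flux ∝ 1/d², so Δm = 5 log₁₀(d₂/d₁) = 5 log₁₀(1.02×10^6/44000) = 6.826
m₂ = m₁ + Δm = 18.73 + (6.826) = 25.556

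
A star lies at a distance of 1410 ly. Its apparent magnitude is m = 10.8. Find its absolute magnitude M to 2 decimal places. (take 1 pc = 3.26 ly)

d = 1410 ly / 3.26 = 432.5 pc
5 log₁₀(d/10 pc) = 5 log₁₀(432.5) − 5 = 8.180
M = m − 5 log₁₀(d/10) = 10.8 − 8.180 = 2.620

M ≈ 2.62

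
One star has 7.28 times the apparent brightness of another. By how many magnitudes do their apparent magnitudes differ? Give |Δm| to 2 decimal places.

Pogson: Δm = −2.5 log₁₀(ratio) = −2.5 log₁₀(7.28) = −2.5 × 0.8621 = -2.155

|Δm| ≈ 2.16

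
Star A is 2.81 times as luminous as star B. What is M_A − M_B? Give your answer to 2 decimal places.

M_A − M_B ≈ -1.12

Pogson: ΔM = −2.5 log₁₀(ratio) = −2.5 log₁₀(2.81) = −2.5 × 0.4487 = -1.122
Star A is brighter, so it has the smaller magnitude: the difference is negative.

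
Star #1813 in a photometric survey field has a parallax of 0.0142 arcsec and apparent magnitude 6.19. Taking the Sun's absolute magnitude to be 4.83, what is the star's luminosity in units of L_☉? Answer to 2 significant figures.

d = 1/p = 1/0.0142″ = 70.42 pc
M = m − 5 log₁₀ d + 5 = 6.19 − 5·1.8477 + 5 = 1.951
M − M_☉ = 1.951 − 4.83 = -2.879
L/L_☉ = 10^(−0.4 × -2.879) = 14.17

L/L_☉ ≈ 14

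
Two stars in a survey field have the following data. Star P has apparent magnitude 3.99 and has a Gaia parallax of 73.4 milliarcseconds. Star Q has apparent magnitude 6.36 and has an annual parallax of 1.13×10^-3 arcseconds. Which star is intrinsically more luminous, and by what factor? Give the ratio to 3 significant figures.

Star P: p = 73.4 mas = 0.0734″ → d = 1/p = 13.62 pc
Star P: M = m − 5 log₁₀ d + 5 = 3.99 − 5·1.1343 + 5 = 3.318
Star Q: d = 1/p = 1/1.13×10^-3″ = 885.0 pc
Star Q: M = m − 5 log₁₀ d + 5 = 6.36 − 5·2.9469 + 5 = -3.375
ΔM = M_P − M_Q = 3.318 − (-3.375) = 6.693; smaller M is more luminous → Star Q.
L ratio = 10^(0.4 |ΔM|) = 10^2.677 = 475.6

Star Q is more luminous, by a factor of 476.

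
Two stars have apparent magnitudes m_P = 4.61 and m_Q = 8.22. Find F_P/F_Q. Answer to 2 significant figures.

F_P/F_Q ≈ 28

Magnitude difference = -3.61
Flux ratio = 10^(−0.4 Δm) = 10^(−0.4 × -3.61) = 10^1.444 = 27.80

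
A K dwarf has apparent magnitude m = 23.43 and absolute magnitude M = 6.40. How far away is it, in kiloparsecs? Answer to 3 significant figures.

μ = m − M = 17.030
m − M = 5 log₁₀ d − 5
log₁₀ d = (m − M)/5 + 1 = 4.4060
d = 10^4.4060 = 25470 pc
= 25.47 kpc

d ≈ 25.5 kpc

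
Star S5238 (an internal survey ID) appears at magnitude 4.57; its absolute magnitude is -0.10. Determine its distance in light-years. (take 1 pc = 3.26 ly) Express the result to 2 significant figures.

Distance modulus: m − M = 4.57 − (-0.10) = 4.670
m − M = 5 log₁₀ d − 5
log₁₀ d = (m − M)/5 + 1 = 1.9340
d = 10^1.9340 = 85.90 pc
= 280.0 ly

d ≈ 280 ly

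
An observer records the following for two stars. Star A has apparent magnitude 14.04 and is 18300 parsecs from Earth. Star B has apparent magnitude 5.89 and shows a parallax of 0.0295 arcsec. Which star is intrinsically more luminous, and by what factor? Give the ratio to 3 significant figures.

Star A: M = m − 5 log₁₀ d + 5 = 14.04 − 5·4.2625 + 5 = -2.272
Star B: d = 1/p = 1/0.0295″ = 33.90 pc
Star B: M = m − 5 log₁₀ d + 5 = 5.89 − 5·1.5302 + 5 = 3.239
ΔM = M_A − M_B = -2.272 − (3.239) = -5.511; smaller M is more luminous → Star A.
L ratio = 10^(0.4 |ΔM|) = 10^2.205 = 160.2

Star A is more luminous, by a factor of 160.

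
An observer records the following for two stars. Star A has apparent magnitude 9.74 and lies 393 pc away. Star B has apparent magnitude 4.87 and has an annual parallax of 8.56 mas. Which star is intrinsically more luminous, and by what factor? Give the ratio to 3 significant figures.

Star B is more luminous, by a factor of 7.84.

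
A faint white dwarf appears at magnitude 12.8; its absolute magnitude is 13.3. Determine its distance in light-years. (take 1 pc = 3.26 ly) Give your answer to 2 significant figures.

μ = m − M = -0.500
m − M = 5 log₁₀ d − 5
log₁₀ d = (m − M)/5 + 1 = 0.9000
d = 10^0.9000 = 7.943 pc
= 25.90 ly

d ≈ 26 ly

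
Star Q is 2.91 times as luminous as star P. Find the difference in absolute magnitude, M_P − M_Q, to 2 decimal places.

M_P − M_Q ≈ 1.16

Pogson: ΔM = −2.5 log₁₀(ratio) = −2.5 log₁₀(2.91) = −2.5 × 0.4639 = -1.160
Star Q is brighter so has the smaller magnitude: M_P − M_Q is positive.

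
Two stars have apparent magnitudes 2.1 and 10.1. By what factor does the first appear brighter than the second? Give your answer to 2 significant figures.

Δm = 2.1 − (10.1) = -8.0
Flux ratio = 10^(−0.4 Δm) = 10^(−0.4 × -8.0) = 10^3.200 = 1585

1600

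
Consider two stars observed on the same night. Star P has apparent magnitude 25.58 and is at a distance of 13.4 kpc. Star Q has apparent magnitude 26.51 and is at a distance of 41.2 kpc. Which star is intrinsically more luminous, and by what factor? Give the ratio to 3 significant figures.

Star Q is more luminous, by a factor of 4.01.

Star P: d = 13.4 kpc = 13400 pc
Star P: M = m − 5 log₁₀ d + 5 = 25.58 − 5·4.1271 + 5 = 9.944
Star Q: d = 41.2 kpc = 41200 pc
Star Q: M = m − 5 log₁₀ d + 5 = 26.51 − 5·4.6149 + 5 = 8.436
ΔM = M_P − M_Q = 9.944 − (8.436) = 1.509; smaller M is more luminous → Star Q.
L ratio = 10^(0.4 |ΔM|) = 10^0.604 = 4.014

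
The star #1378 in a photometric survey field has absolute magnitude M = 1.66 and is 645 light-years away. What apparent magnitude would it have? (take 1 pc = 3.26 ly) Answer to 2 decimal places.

m ≈ 8.14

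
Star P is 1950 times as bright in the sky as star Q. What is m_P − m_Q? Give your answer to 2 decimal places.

Pogson: Δm = −2.5 log₁₀(ratio) = −2.5 log₁₀(1950) = −2.5 × 3.2900 = -8.225
Star P is brighter, so it has the smaller magnitude: the difference is negative.

m_P − m_Q ≈ -8.23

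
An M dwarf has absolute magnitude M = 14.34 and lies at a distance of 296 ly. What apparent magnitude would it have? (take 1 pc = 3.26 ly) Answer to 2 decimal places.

d = 296 ly / 3.26 = 90.80 pc
m = M + 5 log₁₀ d − 5 = 14.34 + 5·1.9581 − 5 = 19.130

m ≈ 19.13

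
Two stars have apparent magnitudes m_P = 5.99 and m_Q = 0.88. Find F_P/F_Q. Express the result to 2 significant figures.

Δm = 5.99 − (0.88) = 5.11
Flux ratio = 10^(−0.4 Δm) = 10^(−0.4 × 5.11) = 10^-2.044 = 9.036×10^-3

F_P/F_Q ≈ 9.0×10^-3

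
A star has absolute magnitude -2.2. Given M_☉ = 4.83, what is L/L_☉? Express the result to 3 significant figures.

M − M_☉ = -2.2 − 4.83 = -7.030
L/L_☉ = 10^(−0.4 (M − M_☉)) = 10^2.812 = 648.6

L/L_☉ ≈ 649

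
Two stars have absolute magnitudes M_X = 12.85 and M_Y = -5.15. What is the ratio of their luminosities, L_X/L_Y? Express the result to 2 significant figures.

ΔM = M_X − M_Y = 18.00
L_X/L_Y = 10^(−0.4 ΔM) = 10^-7.200 = 6.310×10^-8

L_X/L_Y ≈ 6.3×10^-8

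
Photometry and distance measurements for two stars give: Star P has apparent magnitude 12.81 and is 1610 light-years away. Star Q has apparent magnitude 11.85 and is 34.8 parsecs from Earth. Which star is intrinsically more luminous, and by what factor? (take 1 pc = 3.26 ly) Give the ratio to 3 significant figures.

Star P: d = 1610 ly / 3.26 = 493.9 pc
Star P: M = m − 5 log₁₀ d + 5 = 12.81 − 5·2.6936 + 5 = 4.342
Star Q: M = m − 5 log₁₀ d + 5 = 11.85 − 5·1.5416 + 5 = 9.142
ΔM = M_P − M_Q = 4.342 − (9.142) = -4.800; smaller M is more luminous → Star P.
L ratio = 10^(0.4 |ΔM|) = 10^1.920 = 83.19

Star P is more luminous, by a factor of 83.2.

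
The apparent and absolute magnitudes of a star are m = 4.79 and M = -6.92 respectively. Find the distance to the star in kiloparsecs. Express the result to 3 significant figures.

μ = m − M = 11.710
m − M = 5 log₁₀ d − 5
log₁₀ d = (m − M)/5 + 1 = 3.3420
d = 10^3.3420 = 2198 pc
= 2.198 kpc

d ≈ 2.20 kpc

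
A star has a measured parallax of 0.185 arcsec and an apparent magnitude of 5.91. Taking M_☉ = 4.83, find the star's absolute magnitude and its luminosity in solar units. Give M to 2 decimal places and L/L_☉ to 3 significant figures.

M ≈ 7.25; L/L_☉ ≈ 0.108

d = 1/p = 1/0.185″ = 5.405 pc
M = m − 5 log₁₀ d + 5 = 5.91 − 5·0.7328 + 5 = 7.246
M − M_☉ = 7.246 − 4.83 = 2.416
L/L_☉ = 10^(−0.4 × 2.416) = 0.1081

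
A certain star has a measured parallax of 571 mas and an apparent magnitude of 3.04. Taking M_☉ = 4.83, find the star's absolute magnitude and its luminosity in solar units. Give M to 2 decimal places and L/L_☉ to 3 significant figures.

d = 1/p = 1000/571 mas = 1.751 pc
M = m − 5 log₁₀ d + 5 = 3.04 − 5·0.2434 + 5 = 6.823
M − M_☉ = 6.823 − 4.83 = 1.993
L/L_☉ = 10^(−0.4 × 1.993) = 0.1595

M ≈ 6.82; L/L_☉ ≈ 0.159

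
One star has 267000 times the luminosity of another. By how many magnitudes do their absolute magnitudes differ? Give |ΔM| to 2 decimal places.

|ΔM| ≈ 13.57

Pogson: ΔM = −2.5 log₁₀(ratio) = −2.5 log₁₀(267000) = −2.5 × 5.4265 = -13.566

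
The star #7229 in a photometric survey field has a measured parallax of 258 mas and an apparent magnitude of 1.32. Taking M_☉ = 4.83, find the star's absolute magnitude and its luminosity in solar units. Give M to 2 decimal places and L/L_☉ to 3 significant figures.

d = 1/p = 1000/258 mas = 3.876 pc
M = m − 5 log₁₀ d + 5 = 1.32 − 5·0.5884 + 5 = 3.378
M − M_☉ = 3.378 − 4.83 = -1.452
L/L_☉ = 10^(−0.4 × -1.452) = 3.809

M ≈ 3.38; L/L_☉ ≈ 3.81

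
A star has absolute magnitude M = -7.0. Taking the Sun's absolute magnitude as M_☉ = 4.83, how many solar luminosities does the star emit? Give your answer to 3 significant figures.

L/L_☉ ≈ 54000

M − M_☉ = -7.0 − 4.83 = -11.830
L/L_☉ = 10^(−0.4 (M − M_☉)) = 10^4.732 = 53950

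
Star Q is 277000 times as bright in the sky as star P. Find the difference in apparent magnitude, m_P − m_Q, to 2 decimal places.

Pogson: Δm = −2.5 log₁₀(ratio) = −2.5 log₁₀(277000) = −2.5 × 5.4425 = -13.606
Star Q is brighter so has the smaller magnitude: m_P − m_Q is positive.

m_P − m_Q ≈ 13.61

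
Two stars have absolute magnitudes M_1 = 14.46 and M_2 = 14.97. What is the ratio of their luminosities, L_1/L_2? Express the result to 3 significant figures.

L_1/L_2 ≈ 1.60

ΔM = M_1 − M_2 = -0.51
L_1/L_2 = 10^(−0.4 ΔM) = 10^0.204 = 1.600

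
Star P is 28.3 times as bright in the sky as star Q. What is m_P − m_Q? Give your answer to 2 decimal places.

Pogson: Δm = −2.5 log₁₀(ratio) = −2.5 log₁₀(28.3) = −2.5 × 1.4518 = -3.629
Star P is brighter, so it has the smaller magnitude: the difference is negative.

m_P − m_Q ≈ -3.63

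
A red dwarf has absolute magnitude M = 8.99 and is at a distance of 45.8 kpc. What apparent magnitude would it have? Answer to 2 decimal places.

m ≈ 27.29

d = 45.8 kpc = 45800 pc
m = M + 5 log₁₀ d − 5 = 8.99 + 5·4.6609 − 5 = 27.294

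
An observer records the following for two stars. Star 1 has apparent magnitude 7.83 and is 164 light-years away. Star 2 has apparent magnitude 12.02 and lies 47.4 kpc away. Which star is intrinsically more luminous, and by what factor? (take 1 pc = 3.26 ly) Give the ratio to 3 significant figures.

Star 2 is more luminous, by a factor of 18700.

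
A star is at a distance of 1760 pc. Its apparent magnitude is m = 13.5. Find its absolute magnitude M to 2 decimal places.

5 log₁₀(d/10 pc) = 5 log₁₀(1760) − 5 = 11.228
M = m − 5 log₁₀(d/10) = 13.5 − 11.228 = 2.272

M ≈ 2.27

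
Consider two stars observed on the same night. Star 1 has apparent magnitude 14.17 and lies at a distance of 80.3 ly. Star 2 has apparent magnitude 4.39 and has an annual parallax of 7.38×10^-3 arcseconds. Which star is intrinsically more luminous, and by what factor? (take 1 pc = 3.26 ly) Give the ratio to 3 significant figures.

Star 1: d = 80.3 ly / 3.26 = 24.63 pc
Star 1: M = m − 5 log₁₀ d + 5 = 14.17 − 5·1.3915 + 5 = 12.213
Star 2: d = 1/p = 1/7.38×10^-3″ = 135.5 pc
Star 2: M = m − 5 log₁₀ d + 5 = 4.39 − 5·2.1319 + 5 = -1.270
ΔM = M_1 − M_2 = 12.213 − (-1.270) = 13.482; smaller M is more luminous → Star 2.
L ratio = 10^(0.4 |ΔM|) = 10^5.393 = 247100

Star 2 is more luminous, by a factor of 247000.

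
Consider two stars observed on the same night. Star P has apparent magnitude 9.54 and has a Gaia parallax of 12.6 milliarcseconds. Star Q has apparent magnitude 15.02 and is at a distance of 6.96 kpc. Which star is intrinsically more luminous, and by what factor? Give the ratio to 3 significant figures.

Star P: p = 12.6 mas = 0.0126″ → d = 1/p = 79.37 pc
Star P: M = m − 5 log₁₀ d + 5 = 9.54 − 5·1.8996 + 5 = 5.042
Star Q: d = 6.96 kpc = 6960 pc
Star Q: M = m − 5 log₁₀ d + 5 = 15.02 − 5·3.8426 + 5 = 0.807
ΔM = M_P − M_Q = 5.042 − (0.807) = 4.235; smaller M is more luminous → Star Q.
L ratio = 10^(0.4 |ΔM|) = 10^1.694 = 49.43

Star Q is more luminous, by a factor of 49.4.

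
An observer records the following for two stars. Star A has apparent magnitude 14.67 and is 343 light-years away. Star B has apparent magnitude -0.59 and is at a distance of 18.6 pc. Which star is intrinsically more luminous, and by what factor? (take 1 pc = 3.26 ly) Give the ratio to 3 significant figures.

Star B is more luminous, by a factor of 39700.

Star A: d = 343 ly / 3.26 = 105.2 pc
Star A: M = m − 5 log₁₀ d + 5 = 14.67 − 5·2.0221 + 5 = 9.560
Star B: M = m − 5 log₁₀ d + 5 = -0.59 − 5·1.2695 + 5 = -1.938
ΔM = M_A − M_B = 9.560 − (-1.938) = 11.497; smaller M is more luminous → Star B.
L ratio = 10^(0.4 |ΔM|) = 10^4.599 = 39710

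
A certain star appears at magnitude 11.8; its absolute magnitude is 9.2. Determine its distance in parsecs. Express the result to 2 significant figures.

d ≈ 33 pc

Distance modulus: m − M = 11.8 − (9.2) = 2.600
m − M = 5 log₁₀ d − 5
log₁₀ d = (m − M)/5 + 1 = 1.5200
d = 10^1.5200 = 33.11 pc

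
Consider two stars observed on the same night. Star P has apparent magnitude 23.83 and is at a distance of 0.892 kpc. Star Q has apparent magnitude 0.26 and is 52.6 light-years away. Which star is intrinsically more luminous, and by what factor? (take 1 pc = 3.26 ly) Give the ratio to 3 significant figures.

Star Q is more luminous, by a factor of 877000.

Star P: d = 0.892 kpc = 892.0 pc
Star P: M = m − 5 log₁₀ d + 5 = 23.83 − 5·2.9504 + 5 = 14.078
Star Q: d = 52.6 ly / 3.26 = 16.13 pc
Star Q: M = m − 5 log₁₀ d + 5 = 0.26 − 5·1.2078 + 5 = -0.779
ΔM = M_P − M_Q = 14.078 − (-0.779) = 14.857; smaller M is more luminous → Star Q.
L ratio = 10^(0.4 |ΔM|) = 10^5.943 = 876600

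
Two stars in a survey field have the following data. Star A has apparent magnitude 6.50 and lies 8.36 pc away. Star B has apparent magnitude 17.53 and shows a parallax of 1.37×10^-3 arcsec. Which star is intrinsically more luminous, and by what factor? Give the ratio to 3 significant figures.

Star A is more luminous, by a factor of 3.39.

Star A: M = m − 5 log₁₀ d + 5 = 6.50 − 5·0.9222 + 5 = 6.889
Star B: d = 1/p = 1/1.37×10^-3″ = 729.9 pc
Star B: M = m − 5 log₁₀ d + 5 = 17.53 − 5·2.8633 + 5 = 8.214
ΔM = M_A − M_B = 6.889 − (8.214) = -1.325; smaller M is more luminous → Star A.
L ratio = 10^(0.4 |ΔM|) = 10^0.530 = 3.387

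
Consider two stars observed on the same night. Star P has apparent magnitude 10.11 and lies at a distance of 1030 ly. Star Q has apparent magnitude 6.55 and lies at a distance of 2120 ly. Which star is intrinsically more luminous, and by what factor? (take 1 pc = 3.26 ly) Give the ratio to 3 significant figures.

Star Q is more luminous, by a factor of 112.

Star P: d = 1030 ly / 3.26 = 316.0 pc
Star P: M = m − 5 log₁₀ d + 5 = 10.11 − 5·2.4996 + 5 = 2.612
Star Q: d = 2120 ly / 3.26 = 650.3 pc
Star Q: M = m − 5 log₁₀ d + 5 = 6.55 − 5·2.8131 + 5 = -2.516
ΔM = M_P − M_Q = 2.612 − (-2.516) = 5.127; smaller M is more luminous → Star Q.
L ratio = 10^(0.4 |ΔM|) = 10^2.051 = 112.5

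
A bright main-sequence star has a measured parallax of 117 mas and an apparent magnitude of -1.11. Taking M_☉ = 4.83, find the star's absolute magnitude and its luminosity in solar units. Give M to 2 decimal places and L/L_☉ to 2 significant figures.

d = 1/p = 1000/117 mas = 8.547 pc
M = m − 5 log₁₀ d + 5 = -1.11 − 5·0.9318 + 5 = -0.769
M − M_☉ = -0.769 − 4.83 = -5.599
L/L_☉ = 10^(−0.4 × -5.599) = 173.6

M ≈ -0.77; L/L_☉ ≈ 170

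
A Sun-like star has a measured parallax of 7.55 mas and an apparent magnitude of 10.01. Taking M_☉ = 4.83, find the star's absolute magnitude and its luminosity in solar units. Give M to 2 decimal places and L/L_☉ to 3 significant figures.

d = 1/p = 1000/7.55 mas = 132.5 pc
M = m − 5 log₁₀ d + 5 = 10.01 − 5·2.1221 + 5 = 4.400
M − M_☉ = 4.400 − 4.83 = -0.430
L/L_☉ = 10^(−0.4 × -0.430) = 1.486

M ≈ 4.40; L/L_☉ ≈ 1.49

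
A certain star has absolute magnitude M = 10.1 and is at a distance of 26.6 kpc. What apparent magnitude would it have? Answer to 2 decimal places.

m ≈ 27.22

d = 26.6 kpc = 26600 pc
m = M + 5 log₁₀ d − 5 = 10.1 + 5·4.4249 − 5 = 27.224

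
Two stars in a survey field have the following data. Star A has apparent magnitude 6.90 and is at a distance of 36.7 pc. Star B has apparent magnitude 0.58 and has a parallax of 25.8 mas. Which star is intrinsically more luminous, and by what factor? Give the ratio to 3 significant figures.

Star A: M = m − 5 log₁₀ d + 5 = 6.90 − 5·1.5647 + 5 = 4.077
Star B: p = 25.8 mas = 0.0258″ → d = 1/p = 38.76 pc
Star B: M = m − 5 log₁₀ d + 5 = 0.58 − 5·1.5884 + 5 = -2.362
ΔM = M_A − M_B = 4.077 − (-2.362) = 6.439; smaller M is more luminous → Star B.
L ratio = 10^(0.4 |ΔM|) = 10^2.575 = 376.2

Star B is more luminous, by a factor of 376.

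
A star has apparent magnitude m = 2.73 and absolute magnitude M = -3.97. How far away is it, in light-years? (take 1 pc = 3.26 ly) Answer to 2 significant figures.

d ≈ 710 ly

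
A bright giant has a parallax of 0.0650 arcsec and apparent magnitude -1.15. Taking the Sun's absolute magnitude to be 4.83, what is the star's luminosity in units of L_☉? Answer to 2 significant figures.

d = 1/p = 1/0.0650″ = 15.38 pc
M = m − 5 log₁₀ d + 5 = -1.15 − 5·1.1871 + 5 = -2.085
M − M_☉ = -2.085 − 4.83 = -6.915
L/L_☉ = 10^(−0.4 × -6.915) = 583.7

L/L_☉ ≈ 580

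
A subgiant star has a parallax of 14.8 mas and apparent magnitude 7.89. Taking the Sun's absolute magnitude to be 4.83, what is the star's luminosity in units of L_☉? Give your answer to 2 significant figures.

L/L_☉ ≈ 2.7

d = 1/p = 1000/14.8 mas = 67.57 pc
M = m − 5 log₁₀ d + 5 = 7.89 − 5·1.8297 + 5 = 3.741
M − M_☉ = 3.741 − 4.83 = -1.089
L/L_☉ = 10^(−0.4 × -1.089) = 2.726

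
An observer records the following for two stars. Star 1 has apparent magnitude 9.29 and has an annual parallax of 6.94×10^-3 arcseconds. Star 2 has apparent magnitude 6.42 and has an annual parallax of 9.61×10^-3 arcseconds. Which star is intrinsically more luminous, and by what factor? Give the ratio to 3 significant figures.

Star 2 is more luminous, by a factor of 7.33.

Star 1: d = 1/p = 1/6.94×10^-3″ = 144.1 pc
Star 1: M = m − 5 log₁₀ d + 5 = 9.29 − 5·2.1586 + 5 = 3.497
Star 2: d = 1/p = 1/9.61×10^-3″ = 104.1 pc
Star 2: M = m − 5 log₁₀ d + 5 = 6.42 − 5·2.0173 + 5 = 1.334
ΔM = M_1 − M_2 = 3.497 − (1.334) = 2.163; smaller M is more luminous → Star 2.
L ratio = 10^(0.4 |ΔM|) = 10^0.865 = 7.333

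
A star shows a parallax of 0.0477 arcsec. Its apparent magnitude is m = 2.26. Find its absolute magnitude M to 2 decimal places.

d = 1/p = 1/0.0477″ = 20.96 pc
5 log₁₀(d/10 pc) = 5 log₁₀(20.96) − 5 = 1.607
M = m − 5 log₁₀(d/10) = 2.26 − 1.607 = 0.653

M ≈ 0.65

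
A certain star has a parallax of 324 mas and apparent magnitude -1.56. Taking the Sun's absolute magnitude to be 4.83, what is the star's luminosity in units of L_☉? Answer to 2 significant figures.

d = 1/p = 1000/324 mas = 3.086 pc
M = m − 5 log₁₀ d + 5 = -1.56 − 5·0.4895 + 5 = 0.993
M − M_☉ = 0.993 − 4.83 = -3.837
L/L_☉ = 10^(−0.4 × -3.837) = 34.27

L/L_☉ ≈ 34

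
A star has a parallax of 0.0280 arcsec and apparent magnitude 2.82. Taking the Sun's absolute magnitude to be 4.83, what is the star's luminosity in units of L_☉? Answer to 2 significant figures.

d = 1/p = 1/0.0280″ = 35.71 pc
M = m − 5 log₁₀ d + 5 = 2.82 − 5·1.5528 + 5 = 0.056
M − M_☉ = 0.056 − 4.83 = -4.774
L/L_☉ = 10^(−0.4 × -4.774) = 81.22

L/L_☉ ≈ 81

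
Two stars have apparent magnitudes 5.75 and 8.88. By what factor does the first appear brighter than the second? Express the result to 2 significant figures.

Δm = 5.75 − (8.88) = -3.13
Flux ratio = 10^(−0.4 Δm) = 10^(−0.4 × -3.13) = 10^1.252 = 17.86

18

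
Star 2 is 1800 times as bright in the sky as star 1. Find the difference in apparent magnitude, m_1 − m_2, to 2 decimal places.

m_1 − m_2 ≈ 8.14

Pogson: Δm = −2.5 log₁₀(ratio) = −2.5 log₁₀(1800) = −2.5 × 3.2553 = -8.138
Star 2 is brighter so has the smaller magnitude: m_1 − m_2 is positive.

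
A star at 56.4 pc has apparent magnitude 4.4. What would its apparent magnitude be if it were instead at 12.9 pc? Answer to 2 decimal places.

Flux ∝ 1/d², so Δm = 5 log₁₀(d₂/d₁) = 5 log₁₀(12.9/56.4) = -3.203
m₂ = m₁ + Δm = 4.4 + (-3.203) = 1.197

m ≈ 1.20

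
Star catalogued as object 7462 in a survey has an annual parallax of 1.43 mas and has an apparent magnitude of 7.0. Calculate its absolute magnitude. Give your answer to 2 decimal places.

M ≈ -2.22

p = 1.43 mas = 1.43×10^-3″ → d = 1/p = 699.3 pc
5 log₁₀(d/10 pc) = 5 log₁₀(699.3) − 5 = 9.223
M = m − 5 log₁₀(d/10) = 7.0 − 9.223 = -2.223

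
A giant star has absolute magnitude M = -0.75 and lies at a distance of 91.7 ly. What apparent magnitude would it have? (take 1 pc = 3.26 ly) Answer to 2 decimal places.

d = 91.7 ly / 3.26 = 28.13 pc
m = M + 5 log₁₀ d − 5 = -0.75 + 5·1.4492 − 5 = 1.496

m ≈ 1.50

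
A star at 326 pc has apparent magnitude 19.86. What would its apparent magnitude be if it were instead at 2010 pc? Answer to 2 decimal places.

Flux ∝ 1/d², so Δm = 5 log₁₀(d₂/d₁) = 5 log₁₀(2010/326) = 3.950
m₂ = m₁ + Δm = 19.86 + (3.950) = 23.810

m ≈ 23.81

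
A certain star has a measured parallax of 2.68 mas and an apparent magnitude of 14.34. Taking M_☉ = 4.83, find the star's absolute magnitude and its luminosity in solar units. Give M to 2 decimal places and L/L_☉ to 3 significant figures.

M ≈ 6.48; L/L_☉ ≈ 0.219

d = 1/p = 1000/2.68 mas = 373.1 pc
M = m − 5 log₁₀ d + 5 = 14.34 − 5·2.5719 + 5 = 6.481
M − M_☉ = 6.481 − 4.83 = 1.651
L/L_☉ = 10^(−0.4 × 1.651) = 0.2186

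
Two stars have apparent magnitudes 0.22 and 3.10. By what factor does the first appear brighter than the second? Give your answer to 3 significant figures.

Δm = 0.22 − (3.10) = -2.88
Flux ratio = 10^(−0.4 Δm) = 10^(−0.4 × -2.88) = 10^1.152 = 14.19

14.2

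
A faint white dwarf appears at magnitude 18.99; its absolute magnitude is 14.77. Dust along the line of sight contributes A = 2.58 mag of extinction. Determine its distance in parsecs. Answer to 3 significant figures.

m − M = 5 log₁₀(d/10 pc) + A  ⇒  18.99 − (14.77) − 2.58 = 5 log₁₀(d/10)
1.640 = 5 log₁₀(d/10)
log₁₀ d = (m − M − A)/5 + 1 = 1.3280
d = 10^1.3280 = 21.28 pc

d ≈ 21.3 pc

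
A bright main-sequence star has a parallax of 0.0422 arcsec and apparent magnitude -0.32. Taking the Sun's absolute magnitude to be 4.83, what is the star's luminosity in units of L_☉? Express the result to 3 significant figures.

d = 1/p = 1/0.0422″ = 23.70 pc
M = m − 5 log₁₀ d + 5 = -0.32 − 5·1.3747 + 5 = -2.193
M − M_☉ = -2.193 − 4.83 = -7.023
L/L_☉ = 10^(−0.4 × -7.023) = 644.7

L/L_☉ ≈ 645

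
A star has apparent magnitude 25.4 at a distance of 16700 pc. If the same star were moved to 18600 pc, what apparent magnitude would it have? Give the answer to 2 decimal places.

Flux ∝ 1/d², so Δm = 5 log₁₀(d₂/d₁) = 5 log₁₀(18600/16700) = 0.234
m₂ = m₁ + Δm = 25.4 + (0.234) = 25.634

m ≈ 25.63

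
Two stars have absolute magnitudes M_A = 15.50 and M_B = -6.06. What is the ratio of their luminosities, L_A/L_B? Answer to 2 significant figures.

L_A/L_B ≈ 2.4×10^-9

ΔM = M_A − M_B = 21.56
L_A/L_B = 10^(−0.4 ΔM) = 10^-8.624 = 2.377×10^-9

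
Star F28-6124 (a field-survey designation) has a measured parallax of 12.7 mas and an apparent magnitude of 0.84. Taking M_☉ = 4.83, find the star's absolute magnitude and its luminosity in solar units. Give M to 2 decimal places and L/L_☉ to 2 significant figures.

M ≈ -3.64; L/L_☉ ≈ 2400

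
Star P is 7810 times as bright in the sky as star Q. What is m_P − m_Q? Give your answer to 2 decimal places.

Pogson: Δm = −2.5 log₁₀(ratio) = −2.5 log₁₀(7810) = −2.5 × 3.8927 = -9.732
Star P is brighter, so it has the smaller magnitude: the difference is negative.

m_P − m_Q ≈ -9.73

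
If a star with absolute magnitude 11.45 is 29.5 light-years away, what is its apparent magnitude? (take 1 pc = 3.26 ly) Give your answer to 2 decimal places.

m ≈ 11.23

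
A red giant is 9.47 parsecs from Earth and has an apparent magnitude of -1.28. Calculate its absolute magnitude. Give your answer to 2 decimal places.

5 log₁₀(d/10 pc) = 5 log₁₀(9.470) − 5 = -0.118
M = m − 5 log₁₀(d/10) = -1.28 + 0.118 = -1.162

M ≈ -1.16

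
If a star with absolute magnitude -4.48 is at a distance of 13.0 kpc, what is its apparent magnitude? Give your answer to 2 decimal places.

d = 13.0 kpc = 13000 pc
m = M + 5 log₁₀ d − 5 = -4.48 + 5·4.1139 − 5 = 11.090

m ≈ 11.09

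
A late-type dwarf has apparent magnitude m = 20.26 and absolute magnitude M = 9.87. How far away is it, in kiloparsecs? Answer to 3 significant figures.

d ≈ 1.20 kpc

Distance modulus: m − M = 20.26 − (9.87) = 10.390
m − M = 5 log₁₀ d − 5
log₁₀ d = (m − M)/5 + 1 = 3.0780
d = 10^3.0780 = 1197 pc
= 1.197 kpc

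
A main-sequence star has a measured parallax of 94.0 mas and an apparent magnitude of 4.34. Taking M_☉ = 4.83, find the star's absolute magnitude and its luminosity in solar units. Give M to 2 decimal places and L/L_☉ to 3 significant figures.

d = 1/p = 1000/94.0 mas = 10.64 pc
M = m − 5 log₁₀ d + 5 = 4.34 − 5·1.0269 + 5 = 4.206
M − M_☉ = 4.206 − 4.83 = -0.624
L/L_☉ = 10^(−0.4 × -0.624) = 1.777

M ≈ 4.21; L/L_☉ ≈ 1.78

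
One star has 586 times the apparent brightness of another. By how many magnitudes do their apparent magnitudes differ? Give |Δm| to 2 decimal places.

|Δm| ≈ 6.92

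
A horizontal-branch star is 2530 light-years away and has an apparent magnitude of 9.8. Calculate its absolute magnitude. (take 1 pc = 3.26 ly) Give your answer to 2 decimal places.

M ≈ 0.35

d = 2530 ly / 3.26 = 776.1 pc
5 log₁₀(d/10 pc) = 5 log₁₀(776.1) − 5 = 9.450
M = m − 5 log₁₀(d/10) = 9.8 − 9.450 = 0.350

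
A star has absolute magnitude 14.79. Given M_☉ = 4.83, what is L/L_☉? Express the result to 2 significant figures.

L/L_☉ ≈ 1.0×10^-4

M − M_☉ = 14.79 − 4.83 = 9.960
L/L_☉ = 10^(−0.4 (M − M_☉)) = 10^-3.984 = 1.038×10^-4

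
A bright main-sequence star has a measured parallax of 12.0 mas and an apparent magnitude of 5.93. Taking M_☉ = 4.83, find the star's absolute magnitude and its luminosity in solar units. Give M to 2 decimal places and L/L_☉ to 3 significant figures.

d = 1/p = 1000/12.0 mas = 83.33 pc
M = m − 5 log₁₀ d + 5 = 5.93 − 5·1.9208 + 5 = 1.326
M − M_☉ = 1.326 − 4.83 = -3.504
L/L_☉ = 10^(−0.4 × -3.504) = 25.21

M ≈ 1.33; L/L_☉ ≈ 25.2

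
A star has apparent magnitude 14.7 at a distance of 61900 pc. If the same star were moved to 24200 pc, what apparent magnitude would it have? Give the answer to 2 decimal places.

m ≈ 12.66

Flux ∝ 1/d², so Δm = 5 log₁₀(d₂/d₁) = 5 log₁₀(24200/61900) = -2.039
m₂ = m₁ + Δm = 14.7 + (-2.039) = 12.661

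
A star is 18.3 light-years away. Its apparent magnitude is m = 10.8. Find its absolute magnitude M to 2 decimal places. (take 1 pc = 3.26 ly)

d = 18.3 ly / 3.26 = 5.613 pc
5 log₁₀(d/10 pc) = 5 log₁₀(5.613) − 5 = -1.254
M = m − 5 log₁₀(d/10) = 10.8 + 1.254 = 12.054

M ≈ 12.05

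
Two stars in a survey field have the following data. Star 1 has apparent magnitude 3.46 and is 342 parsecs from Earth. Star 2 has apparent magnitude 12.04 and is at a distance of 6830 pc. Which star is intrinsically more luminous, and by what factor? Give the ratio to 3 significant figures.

Star 1: M = m − 5 log₁₀ d + 5 = 3.46 − 5·2.5340 + 5 = -4.210
Star 2: M = m − 5 log₁₀ d + 5 = 12.04 − 5·3.8344 + 5 = -2.132
ΔM = M_1 − M_2 = -4.210 − (-2.132) = -2.078; smaller M is more luminous → Star 1.
L ratio = 10^(0.4 |ΔM|) = 10^0.831 = 6.780

Star 1 is more luminous, by a factor of 6.78.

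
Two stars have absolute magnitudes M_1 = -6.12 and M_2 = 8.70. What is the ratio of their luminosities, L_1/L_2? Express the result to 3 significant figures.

L_1/L_2 ≈ 847000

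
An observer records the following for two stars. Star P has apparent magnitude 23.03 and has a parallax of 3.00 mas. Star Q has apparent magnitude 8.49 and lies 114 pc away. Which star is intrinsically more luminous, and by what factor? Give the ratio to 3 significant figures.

Star P: p = 3.00 mas = 3.00×10^-3″ → d = 1/p = 333.3 pc
Star P: M = m − 5 log₁₀ d + 5 = 23.03 − 5·2.5229 + 5 = 15.416
Star Q: M = m − 5 log₁₀ d + 5 = 8.49 − 5·2.0569 + 5 = 3.205
ΔM = M_P − M_Q = 15.416 − (3.205) = 12.210; smaller M is more luminous → Star Q.
L ratio = 10^(0.4 |ΔM|) = 10^4.884 = 76570

Star Q is more luminous, by a factor of 76600.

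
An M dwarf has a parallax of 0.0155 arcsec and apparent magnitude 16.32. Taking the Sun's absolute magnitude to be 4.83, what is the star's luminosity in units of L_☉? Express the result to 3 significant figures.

d = 1/p = 1/0.0155″ = 64.52 pc
M = m − 5 log₁₀ d + 5 = 16.32 − 5·1.8097 + 5 = 12.272
M − M_☉ = 12.272 − 4.83 = 7.442
L/L_☉ = 10^(−0.4 × 7.442) = 1.055×10^-3

L/L_☉ ≈ 1.06×10^-3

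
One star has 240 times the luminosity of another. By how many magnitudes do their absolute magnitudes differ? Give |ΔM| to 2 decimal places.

Pogson: ΔM = −2.5 log₁₀(ratio) = −2.5 log₁₀(240) = −2.5 × 2.3802 = -5.951

|ΔM| ≈ 5.95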